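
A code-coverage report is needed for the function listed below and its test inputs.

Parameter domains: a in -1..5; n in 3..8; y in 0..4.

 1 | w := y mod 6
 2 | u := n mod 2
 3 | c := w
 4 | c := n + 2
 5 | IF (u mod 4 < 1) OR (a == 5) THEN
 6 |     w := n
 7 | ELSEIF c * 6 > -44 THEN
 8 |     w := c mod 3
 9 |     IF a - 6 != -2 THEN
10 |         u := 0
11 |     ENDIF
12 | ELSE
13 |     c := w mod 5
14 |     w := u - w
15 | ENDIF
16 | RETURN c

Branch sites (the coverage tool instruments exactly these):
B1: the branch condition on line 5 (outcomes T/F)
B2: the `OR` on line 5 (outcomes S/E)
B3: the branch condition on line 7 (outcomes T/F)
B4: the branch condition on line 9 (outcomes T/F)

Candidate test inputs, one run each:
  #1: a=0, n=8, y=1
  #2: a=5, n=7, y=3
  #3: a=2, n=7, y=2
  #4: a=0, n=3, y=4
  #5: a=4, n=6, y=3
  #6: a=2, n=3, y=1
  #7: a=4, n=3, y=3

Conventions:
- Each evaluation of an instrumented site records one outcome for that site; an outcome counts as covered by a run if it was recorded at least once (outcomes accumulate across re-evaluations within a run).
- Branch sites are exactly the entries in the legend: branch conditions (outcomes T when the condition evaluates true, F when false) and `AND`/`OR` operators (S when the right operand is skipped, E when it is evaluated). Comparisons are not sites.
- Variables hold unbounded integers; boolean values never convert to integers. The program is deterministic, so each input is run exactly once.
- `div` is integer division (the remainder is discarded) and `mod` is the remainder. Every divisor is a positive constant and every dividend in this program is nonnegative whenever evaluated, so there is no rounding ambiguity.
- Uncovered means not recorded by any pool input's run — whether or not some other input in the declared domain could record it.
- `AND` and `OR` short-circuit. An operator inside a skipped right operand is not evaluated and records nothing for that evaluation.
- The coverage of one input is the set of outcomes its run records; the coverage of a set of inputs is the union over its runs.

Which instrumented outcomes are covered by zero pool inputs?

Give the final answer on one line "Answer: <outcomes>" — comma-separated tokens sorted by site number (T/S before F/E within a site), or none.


run #1 (a=0, n=8, y=1) runs B2->S, B1->T; records B1=T, B2=S
run #2 (a=5, n=7, y=3) runs B2->E, B1->T; records B1=T, B2=E
run #3 (a=2, n=7, y=2) runs B2->E, B1->F, B3->T, B4->T; records B1=F, B2=E, B3=T, B4=T
run #4 (a=0, n=3, y=4) runs B2->E, B1->F, B3->T, B4->T; records B1=F, B2=E, B3=T, B4=T
run #5 (a=4, n=6, y=3) runs B2->S, B1->T; records B1=T, B2=S
run #6 (a=2, n=3, y=1) runs B2->E, B1->F, B3->T, B4->T; records B1=F, B2=E, B3=T, B4=T
run #7 (a=4, n=3, y=3) runs B2->E, B1->F, B3->T, B4->F; records B1=F, B2=E, B3=T, B4=F
union over the pool: B1=T, B1=F, B2=S, B2=E, B3=T, B4=T, B4=F
uncovered (1 of 8): B3=F
Answer: B3=F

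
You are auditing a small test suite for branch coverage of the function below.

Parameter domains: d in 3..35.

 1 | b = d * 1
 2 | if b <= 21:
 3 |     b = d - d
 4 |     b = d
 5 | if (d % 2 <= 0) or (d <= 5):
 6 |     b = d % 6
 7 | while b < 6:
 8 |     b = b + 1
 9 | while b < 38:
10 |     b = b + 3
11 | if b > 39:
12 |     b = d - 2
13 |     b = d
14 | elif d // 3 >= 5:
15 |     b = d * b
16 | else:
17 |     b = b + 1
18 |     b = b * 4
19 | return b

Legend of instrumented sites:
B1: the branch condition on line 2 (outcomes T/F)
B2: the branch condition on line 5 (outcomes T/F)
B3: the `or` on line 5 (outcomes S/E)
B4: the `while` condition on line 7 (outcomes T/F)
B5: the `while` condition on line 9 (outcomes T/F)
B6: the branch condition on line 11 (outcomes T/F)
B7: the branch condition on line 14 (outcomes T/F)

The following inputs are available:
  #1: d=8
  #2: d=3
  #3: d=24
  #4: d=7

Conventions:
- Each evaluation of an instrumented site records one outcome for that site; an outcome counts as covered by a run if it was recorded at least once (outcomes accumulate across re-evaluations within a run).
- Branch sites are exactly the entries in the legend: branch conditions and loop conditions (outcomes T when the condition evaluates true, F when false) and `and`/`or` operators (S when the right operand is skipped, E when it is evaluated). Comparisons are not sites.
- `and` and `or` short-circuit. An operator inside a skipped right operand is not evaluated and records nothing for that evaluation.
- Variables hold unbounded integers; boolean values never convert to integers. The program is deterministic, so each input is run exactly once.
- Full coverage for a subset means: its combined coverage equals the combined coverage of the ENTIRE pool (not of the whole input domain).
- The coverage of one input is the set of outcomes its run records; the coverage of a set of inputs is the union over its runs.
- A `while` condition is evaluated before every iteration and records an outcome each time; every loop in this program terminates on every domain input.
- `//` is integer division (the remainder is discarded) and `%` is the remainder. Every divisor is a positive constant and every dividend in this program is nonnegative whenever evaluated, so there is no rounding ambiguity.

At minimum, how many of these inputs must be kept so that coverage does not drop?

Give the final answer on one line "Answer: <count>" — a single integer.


#1 (d=8) -> B1->T, B3->S, B2->T, B4->T, B4->T, B4->T, B4->T, B4->F, B5->T, B5->T, B5->T, B5->T, B5->T, B5->T, ...; covered: B1=T, B2=T, B3=S, B4=T, B4=F, B5=T, B5=F, B6=F, B7=F
#2 (d=3) -> B1->T, B3->E, B2->T, B4->T, B4->T, B4->T, B4->F, B5->T, B5->T, B5->T, B5->T, B5->T, B5->T, B5->T, ...; covered: B1=T, B2=T, B3=E, B4=T, B4=F, B5=T, B5=F, B6=F, B7=F
#3 (d=24) -> B1->F, B3->S, B2->T, B4->T, B4->T, B4->T, B4->T, B4->T, B4->T, B4->F, B5->T, B5->T, B5->T, B5->T, ...; covered: B1=F, B2=T, B3=S, B4=T, B4=F, B5=T, B5=F, B6=F, B7=T
#4 (d=7) -> B1->T, B3->E, B2->F, B4->F, B5->T, B5->T, B5->T, B5->T, B5->T, B5->T, B5->T, B5->T, B5->T, B5->T, ...; covered: B1=T, B2=F, B3=E, B4=F, B5=T, B5=F, B6=T
union over all inputs: B1=T, B1=F, B2=T, B2=F, B3=S, B3=E, B4=T, B4=F, B5=T, B5=F, B6=T, B6=F, B7=T, B7=F (14 outcomes)
size 1 is not enough: best union over all size-1 subsets is 9/14
size 2 is not enough: best union over all size-2 subsets is 13/14
inputs {1, 3, 4} (size 3) cover everything; no size-3 subset with a lexicographically smaller index list covers all 14
Answer: 3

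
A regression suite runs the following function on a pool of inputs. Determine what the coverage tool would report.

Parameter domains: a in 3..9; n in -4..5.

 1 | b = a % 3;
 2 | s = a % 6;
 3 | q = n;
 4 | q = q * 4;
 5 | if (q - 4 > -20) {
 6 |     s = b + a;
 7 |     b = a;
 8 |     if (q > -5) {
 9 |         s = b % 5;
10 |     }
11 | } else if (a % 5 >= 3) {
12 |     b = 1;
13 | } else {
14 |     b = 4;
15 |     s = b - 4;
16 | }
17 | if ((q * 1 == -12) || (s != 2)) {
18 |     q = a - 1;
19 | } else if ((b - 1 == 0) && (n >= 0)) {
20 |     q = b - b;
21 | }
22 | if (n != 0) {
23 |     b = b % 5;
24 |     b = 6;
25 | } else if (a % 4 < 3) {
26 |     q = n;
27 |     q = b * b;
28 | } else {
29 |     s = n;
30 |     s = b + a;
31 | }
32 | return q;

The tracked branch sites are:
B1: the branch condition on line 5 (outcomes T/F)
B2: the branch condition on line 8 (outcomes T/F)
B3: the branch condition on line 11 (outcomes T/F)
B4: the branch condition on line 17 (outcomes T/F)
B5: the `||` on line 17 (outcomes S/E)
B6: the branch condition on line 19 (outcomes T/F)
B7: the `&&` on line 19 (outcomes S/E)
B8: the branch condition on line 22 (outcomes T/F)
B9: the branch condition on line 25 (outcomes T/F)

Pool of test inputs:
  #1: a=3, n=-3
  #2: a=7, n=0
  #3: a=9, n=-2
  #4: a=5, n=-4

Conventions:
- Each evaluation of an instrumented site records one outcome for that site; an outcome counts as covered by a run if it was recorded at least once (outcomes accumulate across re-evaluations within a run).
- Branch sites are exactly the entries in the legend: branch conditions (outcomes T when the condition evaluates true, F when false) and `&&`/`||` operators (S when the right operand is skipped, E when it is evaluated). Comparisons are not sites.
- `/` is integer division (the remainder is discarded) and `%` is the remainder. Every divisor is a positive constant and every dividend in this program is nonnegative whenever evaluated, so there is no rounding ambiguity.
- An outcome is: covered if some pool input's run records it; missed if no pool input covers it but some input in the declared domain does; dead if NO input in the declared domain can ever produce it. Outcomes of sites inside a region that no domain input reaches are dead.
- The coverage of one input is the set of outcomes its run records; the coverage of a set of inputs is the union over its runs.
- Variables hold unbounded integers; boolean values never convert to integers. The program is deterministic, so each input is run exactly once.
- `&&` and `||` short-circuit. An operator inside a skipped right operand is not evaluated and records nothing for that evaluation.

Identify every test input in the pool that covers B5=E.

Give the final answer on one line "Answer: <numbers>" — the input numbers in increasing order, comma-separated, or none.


input #1 (a=3, n=-3): misses B5=E
input #2 (a=7, n=0): covers B5=E
input #3 (a=9, n=-2): covers B5=E
input #4 (a=5, n=-4): covers B5=E
Answer: 2, 3, 4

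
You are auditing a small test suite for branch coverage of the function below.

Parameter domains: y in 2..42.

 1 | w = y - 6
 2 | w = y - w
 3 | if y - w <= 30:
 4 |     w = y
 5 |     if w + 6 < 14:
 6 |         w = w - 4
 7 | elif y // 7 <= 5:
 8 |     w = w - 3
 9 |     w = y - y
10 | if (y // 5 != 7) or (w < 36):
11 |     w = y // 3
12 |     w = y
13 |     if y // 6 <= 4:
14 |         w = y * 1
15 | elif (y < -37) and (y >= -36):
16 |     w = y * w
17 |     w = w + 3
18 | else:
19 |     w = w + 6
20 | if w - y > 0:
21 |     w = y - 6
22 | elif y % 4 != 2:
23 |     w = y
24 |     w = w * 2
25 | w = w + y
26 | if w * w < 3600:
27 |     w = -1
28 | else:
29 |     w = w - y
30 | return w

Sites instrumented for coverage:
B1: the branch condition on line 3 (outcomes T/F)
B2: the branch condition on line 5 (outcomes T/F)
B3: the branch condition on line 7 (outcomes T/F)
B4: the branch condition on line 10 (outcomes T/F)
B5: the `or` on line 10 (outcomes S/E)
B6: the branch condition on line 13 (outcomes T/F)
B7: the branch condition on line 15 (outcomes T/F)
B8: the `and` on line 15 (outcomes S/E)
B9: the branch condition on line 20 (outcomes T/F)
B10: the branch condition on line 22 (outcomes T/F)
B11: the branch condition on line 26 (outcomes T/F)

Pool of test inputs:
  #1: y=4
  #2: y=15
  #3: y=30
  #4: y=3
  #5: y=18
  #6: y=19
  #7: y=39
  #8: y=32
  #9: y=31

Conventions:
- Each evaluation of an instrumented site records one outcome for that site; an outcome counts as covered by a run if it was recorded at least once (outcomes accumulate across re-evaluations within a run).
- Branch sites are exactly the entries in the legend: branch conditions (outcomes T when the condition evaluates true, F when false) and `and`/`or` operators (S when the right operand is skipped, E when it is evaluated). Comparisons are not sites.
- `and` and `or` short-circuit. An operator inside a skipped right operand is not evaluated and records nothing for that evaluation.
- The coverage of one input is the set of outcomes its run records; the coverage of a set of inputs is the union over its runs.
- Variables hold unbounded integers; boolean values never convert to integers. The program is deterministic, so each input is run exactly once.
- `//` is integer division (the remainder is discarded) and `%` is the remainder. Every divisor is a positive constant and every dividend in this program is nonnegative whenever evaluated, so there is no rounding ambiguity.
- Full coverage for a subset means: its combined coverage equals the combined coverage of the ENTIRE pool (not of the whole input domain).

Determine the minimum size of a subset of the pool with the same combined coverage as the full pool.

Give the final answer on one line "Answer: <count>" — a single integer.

input #1 (y=4): events B1->T, B2->T, B5->S, B4->T, B6->T, B9->F, B10->T, B11->T; covers B1=T, B2=T, B4=T, B5=S, B6=T, B9=F, B10=T, B11=T
input #2 (y=15): events B1->T, B2->F, B5->S, B4->T, B6->T, B9->F, B10->T, B11->T; covers B1=T, B2=F, B4=T, B5=S, B6=T, B9=F, B10=T, B11=T
input #3 (y=30): events B1->T, B2->F, B5->S, B4->T, B6->F, B9->F, B10->F, B11->F; covers B1=T, B2=F, B4=T, B5=S, B6=F, B9=F, B10=F, B11=F
input #4 (y=3): events B1->T, B2->T, B5->S, B4->T, B6->T, B9->F, B10->T, B11->T; covers B1=T, B2=T, B4=T, B5=S, B6=T, B9=F, B10=T, B11=T
input #5 (y=18): events B1->T, B2->F, B5->S, B4->T, B6->T, B9->F, B10->F, B11->T; covers B1=T, B2=F, B4=T, B5=S, B6=T, B9=F, B10=F, B11=T
input #6 (y=19): events B1->T, B2->F, B5->S, B4->T, B6->T, B9->F, B10->T, B11->T; covers B1=T, B2=F, B4=T, B5=S, B6=T, B9=F, B10=T, B11=T
input #7 (y=39): events B1->F, B3->T, B5->E, B4->T, B6->F, B9->F, B10->T, B11->F; covers B1=F, B3=T, B4=T, B5=E, B6=F, B9=F, B10=T, B11=F
input #8 (y=32): events B1->T, B2->F, B5->S, B4->T, B6->F, B9->F, B10->T, B11->F; covers B1=T, B2=F, B4=T, B5=S, B6=F, B9=F, B10=T, B11=F
input #9 (y=31): events B1->T, B2->F, B5->S, B4->T, B6->F, B9->F, B10->T, B11->F; covers B1=T, B2=F, B4=T, B5=S, B6=F, B9=F, B10=T, B11=F
together the pool reaches 15 outcomes: B1=T, B1=F, B2=T, B2=F, B3=T, B4=T, B5=S, B5=E, B6=T, B6=F, B9=F, B10=T, B10=F, B11=T, B11=F
checked all size-1 subsets: none covers 15 outcomes (max 8/15)
checked all size-2 subsets: none covers 15 outcomes (max 14/15)
inputs {1, 3, 7} (size 3) cover everything; no size-3 subset with a lexicographically smaller index list covers all 15

Answer: 3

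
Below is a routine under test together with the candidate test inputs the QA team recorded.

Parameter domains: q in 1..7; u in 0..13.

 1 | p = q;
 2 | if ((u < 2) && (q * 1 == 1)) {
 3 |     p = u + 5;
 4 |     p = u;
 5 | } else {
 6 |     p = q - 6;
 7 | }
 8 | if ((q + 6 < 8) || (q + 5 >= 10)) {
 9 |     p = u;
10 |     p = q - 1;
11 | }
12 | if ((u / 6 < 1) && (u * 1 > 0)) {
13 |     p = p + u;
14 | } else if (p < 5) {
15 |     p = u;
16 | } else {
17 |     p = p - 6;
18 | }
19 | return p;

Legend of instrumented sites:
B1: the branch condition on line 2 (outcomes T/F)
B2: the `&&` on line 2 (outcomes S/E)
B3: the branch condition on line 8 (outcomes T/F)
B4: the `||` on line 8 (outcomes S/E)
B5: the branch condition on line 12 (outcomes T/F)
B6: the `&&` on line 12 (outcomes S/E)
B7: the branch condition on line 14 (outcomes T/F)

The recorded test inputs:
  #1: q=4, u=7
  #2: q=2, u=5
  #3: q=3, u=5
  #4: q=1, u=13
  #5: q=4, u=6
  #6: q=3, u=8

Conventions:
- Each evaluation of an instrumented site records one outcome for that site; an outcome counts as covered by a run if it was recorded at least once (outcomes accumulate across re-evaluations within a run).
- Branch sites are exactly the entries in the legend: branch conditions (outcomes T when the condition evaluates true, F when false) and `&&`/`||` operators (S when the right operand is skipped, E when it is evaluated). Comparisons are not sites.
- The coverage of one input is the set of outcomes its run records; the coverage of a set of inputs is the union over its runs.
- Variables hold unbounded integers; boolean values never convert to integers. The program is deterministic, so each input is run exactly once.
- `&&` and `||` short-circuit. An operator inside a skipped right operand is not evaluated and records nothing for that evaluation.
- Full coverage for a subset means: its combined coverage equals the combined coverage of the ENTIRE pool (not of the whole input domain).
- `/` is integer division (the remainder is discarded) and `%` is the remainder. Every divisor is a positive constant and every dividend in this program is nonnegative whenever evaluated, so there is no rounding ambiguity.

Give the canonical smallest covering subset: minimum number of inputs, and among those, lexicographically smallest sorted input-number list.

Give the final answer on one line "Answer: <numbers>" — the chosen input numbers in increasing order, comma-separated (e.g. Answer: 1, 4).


test 1 (q=4, u=7) fires B2->S, B1->F, B4->E, B3->F, B6->S, B5->F, B7->T; hits B1=F, B2=S, B3=F, B4=E, B5=F, B6=S, B7=T
test 2 (q=2, u=5) fires B2->S, B1->F, B4->E, B3->F, B6->E, B5->T; hits B1=F, B2=S, B3=F, B4=E, B5=T, B6=E
test 3 (q=3, u=5) fires B2->S, B1->F, B4->E, B3->F, B6->E, B5->T; hits B1=F, B2=S, B3=F, B4=E, B5=T, B6=E
test 4 (q=1, u=13) fires B2->S, B1->F, B4->S, B3->T, B6->S, B5->F, B7->T; hits B1=F, B2=S, B3=T, B4=S, B5=F, B6=S, B7=T
test 5 (q=4, u=6) fires B2->S, B1->F, B4->E, B3->F, B6->S, B5->F, B7->T; hits B1=F, B2=S, B3=F, B4=E, B5=F, B6=S, B7=T
test 6 (q=3, u=8) fires B2->S, B1->F, B4->E, B3->F, B6->S, B5->F, B7->T; hits B1=F, B2=S, B3=F, B4=E, B5=F, B6=S, B7=T
union over all inputs: B1=F, B2=S, B3=T, B3=F, B4=S, B4=E, B5=T, B5=F, B6=S, B6=E, B7=T (11 outcomes)
size 1 is not enough: best union over all size-1 subsets is 7/11
the canonical winner is {2, 4}: size 2, full 11-outcome coverage, earliest index list among size-2 covers
Answer: 2, 4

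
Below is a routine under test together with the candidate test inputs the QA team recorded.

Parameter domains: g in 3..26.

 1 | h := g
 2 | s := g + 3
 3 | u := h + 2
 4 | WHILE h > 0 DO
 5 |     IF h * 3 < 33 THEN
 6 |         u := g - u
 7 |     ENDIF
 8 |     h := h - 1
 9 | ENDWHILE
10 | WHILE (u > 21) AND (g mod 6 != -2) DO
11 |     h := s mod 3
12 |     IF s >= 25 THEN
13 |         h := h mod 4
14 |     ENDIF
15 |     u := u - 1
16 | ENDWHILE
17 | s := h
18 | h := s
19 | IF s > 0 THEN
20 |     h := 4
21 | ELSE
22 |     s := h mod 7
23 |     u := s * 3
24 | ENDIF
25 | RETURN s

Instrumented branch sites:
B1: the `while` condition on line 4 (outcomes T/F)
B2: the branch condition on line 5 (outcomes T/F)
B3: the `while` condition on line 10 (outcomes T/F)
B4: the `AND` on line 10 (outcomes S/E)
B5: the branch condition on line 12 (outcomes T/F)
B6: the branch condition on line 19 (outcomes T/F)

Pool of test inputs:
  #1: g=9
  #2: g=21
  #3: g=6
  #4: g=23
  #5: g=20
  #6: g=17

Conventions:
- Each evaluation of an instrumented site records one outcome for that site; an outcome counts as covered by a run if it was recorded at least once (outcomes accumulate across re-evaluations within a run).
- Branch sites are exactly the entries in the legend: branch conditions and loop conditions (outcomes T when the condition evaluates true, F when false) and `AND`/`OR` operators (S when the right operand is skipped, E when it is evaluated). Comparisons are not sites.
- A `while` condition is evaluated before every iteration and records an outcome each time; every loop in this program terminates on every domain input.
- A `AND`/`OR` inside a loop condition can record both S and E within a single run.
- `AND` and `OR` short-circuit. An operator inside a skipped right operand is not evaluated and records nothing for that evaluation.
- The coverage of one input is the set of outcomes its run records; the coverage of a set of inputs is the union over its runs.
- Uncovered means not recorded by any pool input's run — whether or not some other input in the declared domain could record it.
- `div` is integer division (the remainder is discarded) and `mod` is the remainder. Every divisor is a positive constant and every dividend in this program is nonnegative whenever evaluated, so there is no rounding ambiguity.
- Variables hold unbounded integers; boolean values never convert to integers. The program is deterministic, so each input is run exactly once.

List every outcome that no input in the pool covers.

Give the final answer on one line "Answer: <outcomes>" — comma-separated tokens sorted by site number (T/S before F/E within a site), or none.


input #1, g=9: outcomes B1=T, B1=F, B2=T, B3=F, B4=S, B6=F
input #2, g=21: outcomes B1=T, B1=F, B2=T, B2=F, B3=T, B3=F, B4=S, B4=E, B5=F, B6=F
input #3, g=6: outcomes B1=T, B1=F, B2=T, B3=F, B4=S, B6=F
input #4, g=23: outcomes B1=T, B1=F, B2=T, B2=F, B3=T, B3=F, B4=S, B4=E, B5=T, B6=T
input #5, g=20: outcomes B1=T, B1=F, B2=T, B2=F, B3=T, B3=F, B4=S, B4=E, B5=F, B6=T
input #6, g=17: outcomes B1=T, B1=F, B2=T, B2=F, B3=F, B4=S, B6=F
union over the pool: B1=T, B1=F, B2=T, B2=F, B3=T, B3=F, B4=S, B4=E, B5=T, B5=F, B6=T, B6=F
uncovered (0 of 12): none
Answer: none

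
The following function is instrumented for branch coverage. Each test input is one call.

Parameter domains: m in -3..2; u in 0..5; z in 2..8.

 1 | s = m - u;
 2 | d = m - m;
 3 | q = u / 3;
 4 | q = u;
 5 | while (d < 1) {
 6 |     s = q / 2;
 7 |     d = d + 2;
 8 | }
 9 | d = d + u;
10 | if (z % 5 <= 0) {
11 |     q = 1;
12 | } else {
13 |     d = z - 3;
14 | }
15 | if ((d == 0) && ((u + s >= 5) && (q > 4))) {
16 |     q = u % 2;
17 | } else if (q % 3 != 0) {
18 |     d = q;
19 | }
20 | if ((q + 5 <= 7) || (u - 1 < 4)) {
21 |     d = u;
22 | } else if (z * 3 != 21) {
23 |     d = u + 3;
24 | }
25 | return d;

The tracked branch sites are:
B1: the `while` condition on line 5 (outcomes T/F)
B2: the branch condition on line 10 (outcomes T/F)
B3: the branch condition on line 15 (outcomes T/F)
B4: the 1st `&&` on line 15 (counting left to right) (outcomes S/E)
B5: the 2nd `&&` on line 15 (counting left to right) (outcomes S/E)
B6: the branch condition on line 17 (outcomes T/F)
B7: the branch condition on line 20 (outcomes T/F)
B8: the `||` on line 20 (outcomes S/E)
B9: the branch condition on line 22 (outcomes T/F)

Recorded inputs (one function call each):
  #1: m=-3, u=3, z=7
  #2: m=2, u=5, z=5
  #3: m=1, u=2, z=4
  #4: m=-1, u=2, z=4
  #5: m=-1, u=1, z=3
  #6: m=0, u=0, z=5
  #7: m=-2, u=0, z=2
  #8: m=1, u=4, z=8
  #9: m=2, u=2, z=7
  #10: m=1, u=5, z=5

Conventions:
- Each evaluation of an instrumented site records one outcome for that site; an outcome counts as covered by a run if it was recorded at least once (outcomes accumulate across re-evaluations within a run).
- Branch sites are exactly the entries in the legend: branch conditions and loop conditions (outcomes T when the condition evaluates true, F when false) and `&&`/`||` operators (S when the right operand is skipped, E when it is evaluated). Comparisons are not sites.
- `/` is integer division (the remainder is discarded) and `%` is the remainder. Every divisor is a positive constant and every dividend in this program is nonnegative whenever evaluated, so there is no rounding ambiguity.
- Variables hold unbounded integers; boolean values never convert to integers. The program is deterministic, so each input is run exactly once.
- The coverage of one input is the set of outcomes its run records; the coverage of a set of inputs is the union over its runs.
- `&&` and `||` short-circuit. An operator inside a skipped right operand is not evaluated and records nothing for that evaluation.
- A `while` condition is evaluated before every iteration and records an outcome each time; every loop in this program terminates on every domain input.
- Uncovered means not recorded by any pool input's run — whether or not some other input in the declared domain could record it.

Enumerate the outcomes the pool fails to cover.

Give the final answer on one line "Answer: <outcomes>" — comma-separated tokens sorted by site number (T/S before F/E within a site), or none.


test 1 (m=-3, u=3, z=7) fires B1->T, B1->F, B2->F, B4->S, B3->F, B6->F, B8->E, B7->T; hits B1=T, B1=F, B2=F, B3=F, B4=S, B6=F, B7=T, B8=E
test 2 (m=2, u=5, z=5) fires B1->T, B1->F, B2->T, B4->S, B3->F, B6->T, B8->S, B7->T; hits B1=T, B1=F, B2=T, B3=F, B4=S, B6=T, B7=T, B8=S
test 3 (m=1, u=2, z=4) fires B1->T, B1->F, B2->F, B4->S, B3->F, B6->T, B8->S, B7->T; hits B1=T, B1=F, B2=F, B3=F, B4=S, B6=T, B7=T, B8=S
test 4 (m=-1, u=2, z=4) fires B1->T, B1->F, B2->F, B4->S, B3->F, B6->T, B8->S, B7->T; hits B1=T, B1=F, B2=F, B3=F, B4=S, B6=T, B7=T, B8=S
test 5 (m=-1, u=1, z=3) fires B1->T, B1->F, B2->F, B4->E, B5->S, B3->F, B6->T, B8->S, B7->T; hits B1=T, B1=F, B2=F, B3=F, B4=E, B5=S, B6=T, B7=T, B8=S
test 6 (m=0, u=0, z=5) fires B1->T, B1->F, B2->T, B4->S, B3->F, B6->T, B8->S, B7->T; hits B1=T, B1=F, B2=T, B3=F, B4=S, B6=T, B7=T, B8=S
test 7 (m=-2, u=0, z=2) fires B1->T, B1->F, B2->F, B4->S, B3->F, B6->F, B8->S, B7->T; hits B1=T, B1=F, B2=F, B3=F, B4=S, B6=F, B7=T, B8=S
test 8 (m=1, u=4, z=8) fires B1->T, B1->F, B2->F, B4->S, B3->F, B6->T, B8->E, B7->T; hits B1=T, B1=F, B2=F, B3=F, B4=S, B6=T, B7=T, B8=E
test 9 (m=2, u=2, z=7) fires B1->T, B1->F, B2->F, B4->S, B3->F, B6->T, B8->S, B7->T; hits B1=T, B1=F, B2=F, B3=F, B4=S, B6=T, B7=T, B8=S
test 10 (m=1, u=5, z=5) fires B1->T, B1->F, B2->T, B4->S, B3->F, B6->T, B8->S, B7->T; hits B1=T, B1=F, B2=T, B3=F, B4=S, B6=T, B7=T, B8=S
union over the pool: B1=T, B1=F, B2=T, B2=F, B3=F, B4=S, B4=E, B5=S, B6=T, B6=F, B7=T, B8=S, B8=E
uncovered (5 of 18): B3=T, B5=E, B7=F, B9=T, B9=F
Answer: B3=T, B5=E, B7=F, B9=T, B9=F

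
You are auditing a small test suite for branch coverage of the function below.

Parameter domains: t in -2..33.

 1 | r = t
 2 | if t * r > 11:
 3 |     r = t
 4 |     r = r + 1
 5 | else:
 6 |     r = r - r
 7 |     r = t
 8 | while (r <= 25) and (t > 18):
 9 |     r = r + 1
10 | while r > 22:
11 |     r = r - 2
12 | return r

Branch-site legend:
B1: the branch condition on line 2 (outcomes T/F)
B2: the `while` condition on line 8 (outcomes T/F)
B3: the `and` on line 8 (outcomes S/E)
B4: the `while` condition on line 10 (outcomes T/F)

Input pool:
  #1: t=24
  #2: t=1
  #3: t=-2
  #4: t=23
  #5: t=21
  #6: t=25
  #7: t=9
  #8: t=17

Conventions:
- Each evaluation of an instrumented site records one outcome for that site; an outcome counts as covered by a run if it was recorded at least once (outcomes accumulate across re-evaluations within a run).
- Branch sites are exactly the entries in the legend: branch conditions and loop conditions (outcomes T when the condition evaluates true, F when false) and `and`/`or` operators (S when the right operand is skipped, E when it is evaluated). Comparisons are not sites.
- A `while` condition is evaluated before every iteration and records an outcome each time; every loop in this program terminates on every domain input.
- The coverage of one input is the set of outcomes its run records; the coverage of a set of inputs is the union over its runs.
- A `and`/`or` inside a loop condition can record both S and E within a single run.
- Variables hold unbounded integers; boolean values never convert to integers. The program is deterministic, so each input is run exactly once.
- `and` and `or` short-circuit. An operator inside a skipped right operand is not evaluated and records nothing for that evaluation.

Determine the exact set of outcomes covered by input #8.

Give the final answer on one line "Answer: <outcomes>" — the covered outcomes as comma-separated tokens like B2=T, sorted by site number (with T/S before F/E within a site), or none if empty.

Tracing the run of input #8 (t=17):
  B1->T, B3->E, B2->F, B4->F
as a set, this run covers: B1=T, B2=F, B3=E, B4=F

Answer: B1=T, B2=F, B3=E, B4=F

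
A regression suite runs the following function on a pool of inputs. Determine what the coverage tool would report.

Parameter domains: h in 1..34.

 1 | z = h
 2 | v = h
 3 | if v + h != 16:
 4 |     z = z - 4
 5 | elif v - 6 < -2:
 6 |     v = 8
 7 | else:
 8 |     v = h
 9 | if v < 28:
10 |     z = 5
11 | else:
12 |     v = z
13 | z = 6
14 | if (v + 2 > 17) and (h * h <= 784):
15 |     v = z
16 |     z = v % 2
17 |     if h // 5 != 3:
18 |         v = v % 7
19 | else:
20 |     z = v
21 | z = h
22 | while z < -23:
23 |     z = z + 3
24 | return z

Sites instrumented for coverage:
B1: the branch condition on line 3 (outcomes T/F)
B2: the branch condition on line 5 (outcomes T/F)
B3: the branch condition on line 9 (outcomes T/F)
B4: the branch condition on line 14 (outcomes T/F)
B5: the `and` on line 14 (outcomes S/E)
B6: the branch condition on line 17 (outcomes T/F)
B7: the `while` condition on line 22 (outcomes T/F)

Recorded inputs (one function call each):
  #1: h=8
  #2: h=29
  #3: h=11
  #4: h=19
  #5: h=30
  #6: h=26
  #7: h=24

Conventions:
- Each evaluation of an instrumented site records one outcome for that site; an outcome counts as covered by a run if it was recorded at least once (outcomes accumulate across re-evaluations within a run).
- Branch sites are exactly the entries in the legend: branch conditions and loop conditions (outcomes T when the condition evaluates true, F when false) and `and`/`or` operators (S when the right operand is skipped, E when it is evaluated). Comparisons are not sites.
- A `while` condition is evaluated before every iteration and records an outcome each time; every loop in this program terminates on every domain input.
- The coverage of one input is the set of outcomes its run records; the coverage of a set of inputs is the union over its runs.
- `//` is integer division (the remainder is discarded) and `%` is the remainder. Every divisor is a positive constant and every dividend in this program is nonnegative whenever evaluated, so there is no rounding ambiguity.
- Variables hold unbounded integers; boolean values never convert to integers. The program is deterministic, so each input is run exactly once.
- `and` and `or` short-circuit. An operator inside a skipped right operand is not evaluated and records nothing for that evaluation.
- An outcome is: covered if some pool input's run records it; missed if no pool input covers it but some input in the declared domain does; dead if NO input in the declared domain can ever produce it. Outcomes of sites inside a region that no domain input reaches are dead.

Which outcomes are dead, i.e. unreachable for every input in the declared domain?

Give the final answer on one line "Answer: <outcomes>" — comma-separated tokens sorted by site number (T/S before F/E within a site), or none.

sweeping the full domain (34 inputs) for each outcome:
  B2=T: never recorded by any domain input -> dead
  B7=T: never recorded by any domain input -> dead
  reachable outcomes have witnesses, e.g. B1=T (e.g. h=1), B1=F (e.g. h=8), B2=F (e.g. h=8), B3=T (e.g. h=1)

Answer: B2=T, B7=T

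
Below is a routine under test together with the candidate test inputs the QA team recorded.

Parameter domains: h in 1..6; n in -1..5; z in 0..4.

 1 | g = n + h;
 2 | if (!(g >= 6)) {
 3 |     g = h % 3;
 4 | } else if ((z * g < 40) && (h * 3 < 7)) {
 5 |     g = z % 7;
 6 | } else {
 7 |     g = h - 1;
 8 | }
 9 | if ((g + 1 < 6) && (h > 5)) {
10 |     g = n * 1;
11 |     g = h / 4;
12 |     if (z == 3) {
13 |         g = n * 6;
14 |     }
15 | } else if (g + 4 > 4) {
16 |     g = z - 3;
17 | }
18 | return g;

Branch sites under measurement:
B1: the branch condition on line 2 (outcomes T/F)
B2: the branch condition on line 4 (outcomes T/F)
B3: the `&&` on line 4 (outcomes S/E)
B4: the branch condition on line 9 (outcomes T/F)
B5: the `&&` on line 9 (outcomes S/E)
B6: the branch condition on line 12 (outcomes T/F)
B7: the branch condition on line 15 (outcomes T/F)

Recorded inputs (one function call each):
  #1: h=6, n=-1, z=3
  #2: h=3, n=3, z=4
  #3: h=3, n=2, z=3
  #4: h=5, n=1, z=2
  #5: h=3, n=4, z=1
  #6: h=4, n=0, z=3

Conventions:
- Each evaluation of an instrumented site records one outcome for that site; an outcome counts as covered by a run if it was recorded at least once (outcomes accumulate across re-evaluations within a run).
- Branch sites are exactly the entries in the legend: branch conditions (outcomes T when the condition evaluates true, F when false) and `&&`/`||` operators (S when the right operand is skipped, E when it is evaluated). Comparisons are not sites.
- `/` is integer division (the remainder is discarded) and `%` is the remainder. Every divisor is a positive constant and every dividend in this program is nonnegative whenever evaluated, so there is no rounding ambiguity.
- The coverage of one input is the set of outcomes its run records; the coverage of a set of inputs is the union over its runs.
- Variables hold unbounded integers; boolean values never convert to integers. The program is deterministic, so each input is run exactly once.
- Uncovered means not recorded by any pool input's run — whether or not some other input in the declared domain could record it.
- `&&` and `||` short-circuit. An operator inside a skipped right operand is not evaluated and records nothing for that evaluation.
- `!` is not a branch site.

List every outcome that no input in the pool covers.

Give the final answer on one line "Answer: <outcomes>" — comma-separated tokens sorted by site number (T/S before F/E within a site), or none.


input #1, h=6, n=-1, z=3: outcomes B1=T, B4=T, B5=E, B6=T
input #2, h=3, n=3, z=4: outcomes B1=F, B2=F, B3=E, B4=F, B5=E, B7=T
input #3, h=3, n=2, z=3: outcomes B1=T, B4=F, B5=E, B7=F
input #4, h=5, n=1, z=2: outcomes B1=F, B2=F, B3=E, B4=F, B5=E, B7=T
input #5, h=3, n=4, z=1: outcomes B1=F, B2=F, B3=E, B4=F, B5=E, B7=T
input #6, h=4, n=0, z=3: outcomes B1=T, B4=F, B5=E, B7=T
union over the pool: B1=T, B1=F, B2=F, B3=E, B4=T, B4=F, B5=E, B6=T, B7=T, B7=F
uncovered (4 of 14): B2=T, B3=S, B5=S, B6=F
Answer: B2=T, B3=S, B5=S, B6=F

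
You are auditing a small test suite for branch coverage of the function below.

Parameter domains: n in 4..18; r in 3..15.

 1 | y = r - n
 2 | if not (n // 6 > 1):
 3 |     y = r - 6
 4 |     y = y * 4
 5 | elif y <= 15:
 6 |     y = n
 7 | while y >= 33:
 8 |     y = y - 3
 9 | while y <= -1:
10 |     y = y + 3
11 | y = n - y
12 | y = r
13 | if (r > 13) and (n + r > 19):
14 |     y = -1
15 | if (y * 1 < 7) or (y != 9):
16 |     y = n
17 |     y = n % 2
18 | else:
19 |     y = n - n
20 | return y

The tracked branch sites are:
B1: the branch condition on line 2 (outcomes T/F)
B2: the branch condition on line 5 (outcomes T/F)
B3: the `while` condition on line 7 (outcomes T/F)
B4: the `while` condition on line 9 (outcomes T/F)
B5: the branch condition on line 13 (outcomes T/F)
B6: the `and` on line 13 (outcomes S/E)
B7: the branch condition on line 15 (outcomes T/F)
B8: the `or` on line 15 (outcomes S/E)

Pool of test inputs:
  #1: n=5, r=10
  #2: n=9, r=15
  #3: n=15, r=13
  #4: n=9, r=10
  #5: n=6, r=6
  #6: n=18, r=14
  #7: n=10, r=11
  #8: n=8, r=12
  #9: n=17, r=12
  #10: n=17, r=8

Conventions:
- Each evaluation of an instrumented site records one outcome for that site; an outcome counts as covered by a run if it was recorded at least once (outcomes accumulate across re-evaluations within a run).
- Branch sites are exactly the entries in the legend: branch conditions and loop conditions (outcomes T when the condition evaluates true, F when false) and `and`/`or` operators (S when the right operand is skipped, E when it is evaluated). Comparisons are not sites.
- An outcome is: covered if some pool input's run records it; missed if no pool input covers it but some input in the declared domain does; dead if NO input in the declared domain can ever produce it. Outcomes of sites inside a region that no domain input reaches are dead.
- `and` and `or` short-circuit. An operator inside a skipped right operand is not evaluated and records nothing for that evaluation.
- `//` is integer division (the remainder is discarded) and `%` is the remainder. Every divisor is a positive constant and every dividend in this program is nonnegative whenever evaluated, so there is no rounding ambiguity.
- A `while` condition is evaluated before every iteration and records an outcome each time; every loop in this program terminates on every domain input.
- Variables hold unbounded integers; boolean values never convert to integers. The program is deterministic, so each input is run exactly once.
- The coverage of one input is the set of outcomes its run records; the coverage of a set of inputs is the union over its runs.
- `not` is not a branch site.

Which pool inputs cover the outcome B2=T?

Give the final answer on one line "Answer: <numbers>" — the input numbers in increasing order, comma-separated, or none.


input #1 (n=5, r=10): misses B2=T
input #2 (n=9, r=15): misses B2=T
input #3 (n=15, r=13): covers B2=T
input #4 (n=9, r=10): misses B2=T
input #5 (n=6, r=6): misses B2=T
input #6 (n=18, r=14): covers B2=T
input #7 (n=10, r=11): misses B2=T
input #8 (n=8, r=12): misses B2=T
input #9 (n=17, r=12): covers B2=T
input #10 (n=17, r=8): covers B2=T
Answer: 3, 6, 9, 10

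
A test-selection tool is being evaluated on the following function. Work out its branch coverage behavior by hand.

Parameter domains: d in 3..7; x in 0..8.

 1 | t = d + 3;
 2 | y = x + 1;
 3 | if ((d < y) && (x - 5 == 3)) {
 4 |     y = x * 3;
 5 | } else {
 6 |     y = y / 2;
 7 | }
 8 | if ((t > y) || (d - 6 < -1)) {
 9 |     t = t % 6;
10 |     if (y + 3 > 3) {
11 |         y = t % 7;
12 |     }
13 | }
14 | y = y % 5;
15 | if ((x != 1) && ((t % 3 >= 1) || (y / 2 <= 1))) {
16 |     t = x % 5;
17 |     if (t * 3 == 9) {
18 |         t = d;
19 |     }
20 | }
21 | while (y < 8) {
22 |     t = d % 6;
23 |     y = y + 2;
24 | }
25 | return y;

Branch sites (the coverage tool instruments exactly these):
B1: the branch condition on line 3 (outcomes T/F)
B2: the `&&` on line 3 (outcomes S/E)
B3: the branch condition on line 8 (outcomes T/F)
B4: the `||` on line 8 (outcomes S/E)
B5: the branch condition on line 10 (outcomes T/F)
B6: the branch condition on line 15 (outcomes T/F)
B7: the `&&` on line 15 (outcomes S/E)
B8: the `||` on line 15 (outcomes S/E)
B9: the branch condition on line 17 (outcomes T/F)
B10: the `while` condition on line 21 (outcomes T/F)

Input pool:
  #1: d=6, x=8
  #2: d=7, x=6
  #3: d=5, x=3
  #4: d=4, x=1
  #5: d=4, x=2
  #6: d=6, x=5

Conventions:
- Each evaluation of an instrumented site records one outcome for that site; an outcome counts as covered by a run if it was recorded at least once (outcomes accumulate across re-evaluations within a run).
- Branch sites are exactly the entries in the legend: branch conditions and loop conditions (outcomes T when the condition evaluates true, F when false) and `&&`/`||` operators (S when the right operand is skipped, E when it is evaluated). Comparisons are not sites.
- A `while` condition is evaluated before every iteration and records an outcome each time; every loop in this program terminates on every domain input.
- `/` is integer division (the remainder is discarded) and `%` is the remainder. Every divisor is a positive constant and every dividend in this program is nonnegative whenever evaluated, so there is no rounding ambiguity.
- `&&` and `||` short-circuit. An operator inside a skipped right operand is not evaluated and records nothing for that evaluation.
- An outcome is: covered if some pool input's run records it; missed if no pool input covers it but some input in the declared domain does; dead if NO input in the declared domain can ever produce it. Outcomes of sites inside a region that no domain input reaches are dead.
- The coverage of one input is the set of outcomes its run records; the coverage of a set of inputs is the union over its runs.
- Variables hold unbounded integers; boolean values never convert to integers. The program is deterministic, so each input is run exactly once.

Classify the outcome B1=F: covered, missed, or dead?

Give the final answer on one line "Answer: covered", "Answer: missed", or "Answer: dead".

B1=F is recorded by pool input(s) 2, 3, 4, 5, 6 -> covered

Answer: covered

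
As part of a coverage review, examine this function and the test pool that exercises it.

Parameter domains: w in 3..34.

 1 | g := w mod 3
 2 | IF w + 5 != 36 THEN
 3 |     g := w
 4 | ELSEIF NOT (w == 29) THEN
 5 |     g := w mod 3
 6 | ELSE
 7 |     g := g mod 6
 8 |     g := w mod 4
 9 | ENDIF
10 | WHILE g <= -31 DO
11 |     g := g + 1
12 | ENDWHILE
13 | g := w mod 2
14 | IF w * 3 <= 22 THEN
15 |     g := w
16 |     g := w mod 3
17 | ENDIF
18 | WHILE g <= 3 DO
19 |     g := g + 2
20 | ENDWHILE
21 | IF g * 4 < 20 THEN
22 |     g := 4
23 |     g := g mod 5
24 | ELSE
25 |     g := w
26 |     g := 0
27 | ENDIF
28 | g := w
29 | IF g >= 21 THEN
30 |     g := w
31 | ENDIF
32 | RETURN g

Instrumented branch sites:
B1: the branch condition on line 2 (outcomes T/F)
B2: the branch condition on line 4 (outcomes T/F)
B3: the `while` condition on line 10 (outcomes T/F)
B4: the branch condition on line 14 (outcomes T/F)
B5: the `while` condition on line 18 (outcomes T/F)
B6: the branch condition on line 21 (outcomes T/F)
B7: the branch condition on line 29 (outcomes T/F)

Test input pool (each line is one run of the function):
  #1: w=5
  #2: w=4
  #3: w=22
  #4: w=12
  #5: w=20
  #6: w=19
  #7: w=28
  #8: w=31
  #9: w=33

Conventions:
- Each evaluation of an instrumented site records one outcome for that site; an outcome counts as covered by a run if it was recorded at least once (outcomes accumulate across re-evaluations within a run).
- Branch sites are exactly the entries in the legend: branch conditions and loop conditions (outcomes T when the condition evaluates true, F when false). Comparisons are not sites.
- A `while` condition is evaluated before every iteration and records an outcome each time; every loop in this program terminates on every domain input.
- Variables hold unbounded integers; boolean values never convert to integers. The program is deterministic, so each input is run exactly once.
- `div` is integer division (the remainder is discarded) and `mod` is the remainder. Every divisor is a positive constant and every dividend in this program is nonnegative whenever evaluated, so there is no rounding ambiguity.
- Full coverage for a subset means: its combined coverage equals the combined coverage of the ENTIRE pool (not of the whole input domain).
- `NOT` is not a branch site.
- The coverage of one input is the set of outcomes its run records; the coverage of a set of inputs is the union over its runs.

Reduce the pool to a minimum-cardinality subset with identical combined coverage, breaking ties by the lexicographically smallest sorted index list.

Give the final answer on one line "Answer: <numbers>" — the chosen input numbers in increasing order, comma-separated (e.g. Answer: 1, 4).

input #1, w=5: events B1->T, B3->F, B4->T, B5->T, B5->F, B6->T, B7->F; outcomes B1=T, B3=F, B4=T, B5=T, B5=F, B6=T, B7=F
input #2, w=4: events B1->T, B3->F, B4->T, B5->T, B5->T, B5->F, B6->F, B7->F; outcomes B1=T, B3=F, B4=T, B5=T, B5=F, B6=F, B7=F
input #3, w=22: events B1->T, B3->F, B4->F, B5->T, B5->T, B5->F, B6->T, B7->T; outcomes B1=T, B3=F, B4=F, B5=T, B5=F, B6=T, B7=T
input #4, w=12: events B1->T, B3->F, B4->F, B5->T, B5->T, B5->F, B6->T, B7->F; outcomes B1=T, B3=F, B4=F, B5=T, B5=F, B6=T, B7=F
input #5, w=20: events B1->T, B3->F, B4->F, B5->T, B5->T, B5->F, B6->T, B7->F; outcomes B1=T, B3=F, B4=F, B5=T, B5=F, B6=T, B7=F
input #6, w=19: events B1->T, B3->F, B4->F, B5->T, B5->T, B5->F, B6->F, B7->F; outcomes B1=T, B3=F, B4=F, B5=T, B5=F, B6=F, B7=F
input #7, w=28: events B1->T, B3->F, B4->F, B5->T, B5->T, B5->F, B6->T, B7->T; outcomes B1=T, B3=F, B4=F, B5=T, B5=F, B6=T, B7=T
input #8, w=31: events B1->F, B2->T, B3->F, B4->F, B5->T, B5->T, B5->F, B6->F, B7->T; outcomes B1=F, B2=T, B3=F, B4=F, B5=T, B5=F, B6=F, B7=T
input #9, w=33: events B1->T, B3->F, B4->F, B5->T, B5->T, B5->F, B6->F, B7->T; outcomes B1=T, B3=F, B4=F, B5=T, B5=F, B6=F, B7=T
union over all inputs: B1=T, B1=F, B2=T, B3=F, B4=T, B4=F, B5=T, B5=F, B6=T, B6=F, B7=T, B7=F (12 outcomes)
checked all size-1 subsets: none covers 12 outcomes (max 8/12)
size 2: inputs {1, 8} cover all 12 outcomes, and no lexicographically smaller subset of this size does

Answer: 1, 8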